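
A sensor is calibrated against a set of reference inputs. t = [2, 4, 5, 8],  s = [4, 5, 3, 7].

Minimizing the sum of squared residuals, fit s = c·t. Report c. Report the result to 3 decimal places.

Sums needed: Σt·t = 109.
For Aᵀs: Σt·s = 99.
Hence c = 99 / 109 ≈ 0.908257.

c = 0.908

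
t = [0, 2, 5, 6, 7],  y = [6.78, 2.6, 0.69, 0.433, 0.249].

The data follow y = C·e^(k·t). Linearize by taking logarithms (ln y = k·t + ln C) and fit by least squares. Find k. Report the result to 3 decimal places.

k = -0.464

Taking logs, ln y = k·t + ln C, so regress ln y on t.
Sums: Σt = 20.0000, Σ(t)² = 114.0000, Σln y = 0.2711, Σt·ln y = -14.6985.
Normal system: [[114.0000, 20.0000]; [20.0000, 5]]·[k, ln C]ᵀ = [-14.6985, 0.2711]ᵀ.
Solving (det = 170.0000): k = -0.46420, ln C = 1.91104.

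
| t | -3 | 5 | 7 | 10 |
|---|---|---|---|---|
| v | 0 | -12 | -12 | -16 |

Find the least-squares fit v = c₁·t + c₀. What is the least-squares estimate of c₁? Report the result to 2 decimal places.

c₁ = -1.23

The normal system XᵀX·[c₁, c₀]ᵀ = Xᵀv is [[183, 19]; [19, 4]]·[c₁, c₀]ᵀ = [-304, -40]ᵀ.
Eliminating c₀: 4·(row 1) − 19·(row 2) gives 371·c₁ = 4·(-304) − 19·(-40) = -456, so c₁ = -456/371.
Then c₀ = ((-40) − 19·(-456/371))/4 = -1544/371.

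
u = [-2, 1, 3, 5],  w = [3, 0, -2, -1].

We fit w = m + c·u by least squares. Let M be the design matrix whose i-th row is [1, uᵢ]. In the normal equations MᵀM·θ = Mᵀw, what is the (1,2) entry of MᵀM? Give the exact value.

Row 1 ↔ basis 1, column 2 ↔ basis u, so (MᵀM)_{1,2} = Σᵢ u = (1)·(-2) + (1)·(1) + (1)·(3) + (1)·(5) = 7.

7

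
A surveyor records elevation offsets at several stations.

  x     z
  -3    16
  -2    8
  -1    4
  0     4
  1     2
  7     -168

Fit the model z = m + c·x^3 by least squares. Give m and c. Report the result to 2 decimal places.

With design matrix A, AᵀA = [[6, 308]; [308, 118444]] and Aᵀz = [-134, -58122]ᵀ.
Δ = 6·118444 − 308² = 615800.
m = ((-134)·118444 − 308·(-58122))/615800 = 50752/15395; c = (6·(-58122) − 308·(-134))/615800 = -15373/30790.

m = 3.30, c = -0.50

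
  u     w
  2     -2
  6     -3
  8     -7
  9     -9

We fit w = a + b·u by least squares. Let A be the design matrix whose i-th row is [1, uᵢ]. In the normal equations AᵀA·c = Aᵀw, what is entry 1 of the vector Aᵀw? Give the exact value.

Entry 1 ↔ basis 1, so (Aᵀw)_{1} = Σᵢ wᵢ = (1)·(-2) + (1)·(-3) + (1)·(-7) + (1)·(-9) = -21.

-21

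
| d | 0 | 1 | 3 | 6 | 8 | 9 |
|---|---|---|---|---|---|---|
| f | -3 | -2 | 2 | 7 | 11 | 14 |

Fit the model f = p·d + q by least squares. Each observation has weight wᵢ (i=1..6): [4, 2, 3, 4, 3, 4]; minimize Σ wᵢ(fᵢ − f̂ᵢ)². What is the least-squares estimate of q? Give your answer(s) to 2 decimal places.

q = -3.48

Setting ∂/∂p … = 0 gives: 689·p + 95·q = 950;  95·p + 20·q = 107.
(Σwᵢ·d·d = 689, Σwᵢ·d = 95, Σwᵢ·1 = 20, Σwᵢ·d·f = 950, Σwᵢ·f = 107.)
Eliminating q: 20·(row 1) − 95·(row 2) gives 4755·p = 20·950 − 95·107 = 8835, so p = 589/317.
Then q = (107 − 95·(589/317))/20 = -5509/1585.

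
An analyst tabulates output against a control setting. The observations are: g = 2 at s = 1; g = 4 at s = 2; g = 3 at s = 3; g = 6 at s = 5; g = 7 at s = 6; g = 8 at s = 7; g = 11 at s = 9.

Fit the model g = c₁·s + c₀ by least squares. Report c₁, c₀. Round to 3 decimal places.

c₁ = 1.066, c₀ = 0.829

Setting ∂/∂c₁ … = 0 gives: 205·c₁ + 33·c₀ = 246;  33·c₁ + 7·c₀ = 41.
Determinant 205·7 − 33² = 346.
c₁ = (246·7 − 33·41)/346 = 369/346; c₀ = (205·41 − 33·246)/346 = 287/346.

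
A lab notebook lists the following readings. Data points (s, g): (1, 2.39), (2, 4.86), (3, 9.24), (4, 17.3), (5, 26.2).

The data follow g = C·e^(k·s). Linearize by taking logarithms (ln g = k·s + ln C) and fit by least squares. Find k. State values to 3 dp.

With ln gᵢ as the transformed response and sᵢ as the regressor:
Σs = 15.0000, Σ(s)² = 55.0000, Σln g = 10.7923, Σs·ln g = 38.4356.
Equations: 55.0000·k + 15.0000·ln C = 38.4356;  15.0000·k + 5·ln C = 10.7923.
Solving (det = 50.0000): k = 0.60586, ln C = 0.34089.

k = 0.606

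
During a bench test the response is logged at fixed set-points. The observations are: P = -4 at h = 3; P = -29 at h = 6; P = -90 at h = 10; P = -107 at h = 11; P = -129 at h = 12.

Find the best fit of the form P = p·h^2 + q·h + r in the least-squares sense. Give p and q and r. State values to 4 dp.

XᵀX·[p, q, r]ᵀ = XᵀP reads: 46754·p + 4302·q + 410·r = -41603;  4302·p + 410·q + 42·r = -3811;  410·p + 42·q + 5·r = -359.
Inverting the 3×3 Gram matrix, [p, q, r]ᵀ = [-39/44, -349/572, 859/143]ᵀ.

p = -0.8864, q = -0.6101, r = 6.0070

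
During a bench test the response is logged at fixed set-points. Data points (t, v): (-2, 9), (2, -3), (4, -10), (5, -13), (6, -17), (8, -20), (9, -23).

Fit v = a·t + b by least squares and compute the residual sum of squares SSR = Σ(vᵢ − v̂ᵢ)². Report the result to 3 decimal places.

The normal equations are: 230·a + 32·b = -598;  32·a + 7·b = -77.
Δ = 230·7 − 32² = 586.
a = ((-598)·7 − 32·(-77))/586 = -861/293; b = (230·(-77) − 32·(-598))/586 = 713/293.
Residuals: 202/293, 130/293, -199/293, -217/293, -528/293, 315/293, 297/293; SSR = 2084/293.

SSR = 7.113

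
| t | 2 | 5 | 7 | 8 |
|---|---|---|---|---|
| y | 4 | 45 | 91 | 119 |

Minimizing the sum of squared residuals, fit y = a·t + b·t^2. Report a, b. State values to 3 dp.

a = -1.388, b = 2.044

MᵀM·[a, b]ᵀ = Mᵀy reads: 142·a + 988·b = 1822;  988·a + 7138·b = 13216.
Eliminating b: 7138·(row 1) − 988·(row 2) gives 37452·a = 7138·1822 − 988·13216 = -51972, so a = -4331/3121.
Then b = (13216 − 988·(-4331/3121))/7138 = 6378/3121.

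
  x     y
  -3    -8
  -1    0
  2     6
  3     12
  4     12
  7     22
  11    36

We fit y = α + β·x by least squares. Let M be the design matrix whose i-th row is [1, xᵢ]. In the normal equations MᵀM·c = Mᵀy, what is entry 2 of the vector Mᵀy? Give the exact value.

670

Entry 2 ↔ basis x, so (Mᵀy)_{2} = Σᵢ (x)·yᵢ = (-3)·(-8) + (-1)·(0) + (2)·(6) + (3)·(12) + (4)·(12) + (7)·(22) + (11)·(36) = 670.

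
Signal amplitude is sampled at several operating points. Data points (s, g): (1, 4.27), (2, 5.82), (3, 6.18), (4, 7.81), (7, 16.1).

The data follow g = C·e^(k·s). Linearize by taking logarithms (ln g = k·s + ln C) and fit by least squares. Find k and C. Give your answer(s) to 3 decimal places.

k = 0.215, C = 3.464

Taking logs, ln g = k·s + ln C, so regress ln g on s.
Sums: Σs = 17.0000, Σ(s)² = 79.0000, Σln g = 9.8685, Σs·ln g = 38.1115.
Normal system: [[79.0000, 17.0000]; [17.0000, 5]]·[k, ln C]ᵀ = [38.1115, 9.8685]ᵀ.
Δ = 79.0000·5 − (17.0000)² = 106.0000; k = (38.1115·5 − 17.0000·9.8685)/106.0000 = 0.21504, ln C = (79.0000·9.8685 − 17.0000·38.1115)/106.0000 = 1.24257, so C = exp(1.24257) = 3.46450.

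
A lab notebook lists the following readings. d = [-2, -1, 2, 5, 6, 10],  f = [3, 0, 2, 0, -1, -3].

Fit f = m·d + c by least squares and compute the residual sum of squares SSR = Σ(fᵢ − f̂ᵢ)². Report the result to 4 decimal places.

The normal system MᵀM·[m, c]ᵀ = Mᵀf is [[170, 20]; [20, 6]]·[m, c]ᵀ = [-38, 1]ᵀ.
det = 170·6 − 20² = 620.
m = ((-38)·6 − 20·1)/620 = -2/5; c = (170·1 − 20·(-38))/620 = 3/2.
Residuals: 7/10, -19/10, 13/10, 1/2, -1/10, -1/2; SSR = 63/10.

SSR = 6.3000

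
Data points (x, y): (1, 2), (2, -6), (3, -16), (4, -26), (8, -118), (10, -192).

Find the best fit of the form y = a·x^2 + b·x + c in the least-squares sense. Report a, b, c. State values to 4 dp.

a = -2.0400, b = 1.2143, c = 0.9587

MᵀM·[a, b, c]ᵀ = Mᵀy reads: 14450·a + 1612·b + 194·c = -27334;  1612·a + 194·b + 28·c = -3026;  194·a + 28·b + 6·c = -356.
(Σx^2·x^2 = 14450, Σx^2·x = 1612, Σx^2 = 194, Σx·x = 194, Σx = 28, Σ1 = 6, Σx^2·y = -27334, Σx·y = -3026, Σy = -356.)
Row-reducing yields a = -1889/926, b = 2811/2315, c = 4439/4630.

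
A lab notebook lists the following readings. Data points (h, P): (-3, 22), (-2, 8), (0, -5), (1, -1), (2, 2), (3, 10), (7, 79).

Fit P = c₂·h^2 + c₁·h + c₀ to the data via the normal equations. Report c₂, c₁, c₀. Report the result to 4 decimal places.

c₂ = 1.9396, c₁ = -1.8873, c₀ = -2.4729

The normal system MᵀM·[c₂, c₁, c₀]ᵀ = MᵀP is [[2596, 344, 76]; [344, 76, 8]; [76, 8, 7]]·[c₂, c₁, c₀]ᵀ = [4198, 504, 115]ᵀ.
Row-reducing yields c₂ = 9857/5082, c₁ = -14387/7623, c₀ = -2693/1089.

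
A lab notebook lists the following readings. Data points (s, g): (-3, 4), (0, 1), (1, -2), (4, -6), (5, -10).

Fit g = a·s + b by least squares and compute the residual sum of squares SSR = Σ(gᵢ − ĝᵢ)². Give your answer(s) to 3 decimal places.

XᵀX·[a, b]ᵀ = Xᵀg reads: 51·a + 7·b = -88;  7·a + 5·b = -13.
Eliminating b: 5·(row 1) − 7·(row 2) gives 206·a = 5·(-88) − 7·(-13) = -349, so a = -349/206.
Then b = ((-13) − 7·(-349/206))/5 = -47/206.
Residuals: -88/103, 253/206, -8/103, 207/206, -134/103; SSR = 1019/206.

SSR = 4.947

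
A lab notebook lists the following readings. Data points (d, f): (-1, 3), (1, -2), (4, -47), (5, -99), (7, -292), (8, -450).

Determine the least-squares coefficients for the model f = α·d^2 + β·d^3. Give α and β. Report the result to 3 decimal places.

α = 1.196, β = -1.027

Normal-equation sums: Σd^2·d^2 = 7380, Σd^2·d^3 = 53724, Σd^3·d^3 = 399516.
And Σd^2·f = -46334, Σd^3·f = -345944.
Normal equations: [[7380, 53724]; [53724, 399516]]·[α, β]ᵀ = [-46334, -345944]ᵀ.
Determinant 7380·399516 − 53724² = 62159904.
α = ((-46334)·399516 − 53724·(-345944))/62159904 = 3096713/2589996; β = (7380·(-345944) − 53724·(-46334))/62159904 = -2659121/2589996.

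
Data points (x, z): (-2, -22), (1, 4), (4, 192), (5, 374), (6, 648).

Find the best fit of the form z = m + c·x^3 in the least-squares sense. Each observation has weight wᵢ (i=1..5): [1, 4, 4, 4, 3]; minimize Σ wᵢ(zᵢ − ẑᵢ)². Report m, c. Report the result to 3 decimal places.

m = 0.748, c = 2.993

MᵀWM·[m, c]ᵀ = MᵀWz reads: 16·m + 1400·c = 4202;  1400·m + 218920·c = 656248.
det = 16·218920 − 1400² = 1542720.
m = (4202·218920 − 1400·656248)/1542720 = 4811/6428; c = (16·656248 − 1400·4202)/1542720 = 96191/32140.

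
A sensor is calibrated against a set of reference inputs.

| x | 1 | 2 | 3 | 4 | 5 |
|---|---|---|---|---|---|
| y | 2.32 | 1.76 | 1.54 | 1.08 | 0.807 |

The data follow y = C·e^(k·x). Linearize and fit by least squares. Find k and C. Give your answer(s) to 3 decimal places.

k = -0.260, C = 3.066

Linearized form: ln y = k·x + ln C. From the 5 transformed points,
Σx = 15.0000, Σ(x)² = 55.0000, Σln y = 1.7012, Σx·ln y = 2.5032.
Equations: 55.0000·k + 15.0000·ln C = 2.5032;  15.0000·k + 5·ln C = 1.7012.
Δ = 55.0000·5 − (15.0000)² = 50.0000; k = (2.5032·5 − 15.0000·1.7012)/50.0000 = -0.26004, ln C = (55.0000·1.7012 − 15.0000·2.5032)/50.0000 = 1.12034, so C = exp(1.12034) = 3.06591.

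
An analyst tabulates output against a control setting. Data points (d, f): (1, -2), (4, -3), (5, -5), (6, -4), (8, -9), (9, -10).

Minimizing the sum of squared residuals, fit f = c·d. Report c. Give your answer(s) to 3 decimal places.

Setting ∂/∂c … = 0 gives: 223·c = -225.
(Σd·d = 223, Σd·f = -225.)
Hence c = -225 / 223 ≈ -1.00897.

c = -1.009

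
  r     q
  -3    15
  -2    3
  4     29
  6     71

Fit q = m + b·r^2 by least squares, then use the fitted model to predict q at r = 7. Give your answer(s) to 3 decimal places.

q̂ = 98.536

Entries of XᵀX: Σ1 = 4, Σr^2 = 65, Σr^2·r^2 = 1649.
For Xᵀq: Σq = 118, Σr^2·q = 3167.
Normal equations: [[4, 65]; [65, 1649]]·[m, b]ᵀ = [118, 3167]ᵀ.
Determinant 4·1649 − 65² = 2371.
m = (118·1649 − 65·3167)/2371 = -11273/2371; b = (4·3167 − 65·118)/2371 = 4998/2371.
At r = 7: q̂ = (-11273/2371)·(1) + (4998/2371)·(49) = 233629/2371.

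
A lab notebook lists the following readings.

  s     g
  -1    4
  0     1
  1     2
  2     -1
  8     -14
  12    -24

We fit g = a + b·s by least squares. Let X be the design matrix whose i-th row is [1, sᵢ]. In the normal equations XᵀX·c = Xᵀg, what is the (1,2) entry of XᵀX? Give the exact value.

22

Row 1 ↔ basis 1, column 2 ↔ basis s, so (XᵀX)_{1,2} = Σᵢ s = (1)·(-1) + (1)·(0) + (1)·(1) + (1)·(2) + (1)·(8) + (1)·(12) = 22.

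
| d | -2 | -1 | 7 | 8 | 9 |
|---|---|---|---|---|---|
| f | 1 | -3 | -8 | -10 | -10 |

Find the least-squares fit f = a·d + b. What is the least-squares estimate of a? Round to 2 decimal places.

AᵀA·[a, b]ᵀ = Aᵀf reads: 199·a + 21·b = -225;  21·a + 5·b = -30.
Determinant 199·5 − 21² = 554.
a = ((-225)·5 − 21·(-30))/554 = -495/554; b = (199·(-30) − 21·(-225))/554 = -1245/554.

a = -0.89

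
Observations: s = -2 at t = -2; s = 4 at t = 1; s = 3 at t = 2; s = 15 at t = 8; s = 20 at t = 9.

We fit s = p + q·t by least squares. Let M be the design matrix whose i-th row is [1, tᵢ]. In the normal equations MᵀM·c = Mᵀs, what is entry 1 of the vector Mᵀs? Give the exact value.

Entry 1 ↔ basis 1, so (Mᵀs)_{1} = Σᵢ sᵢ = (1)·(-2) + (1)·(4) + (1)·(3) + (1)·(15) + (1)·(20) = 40.

40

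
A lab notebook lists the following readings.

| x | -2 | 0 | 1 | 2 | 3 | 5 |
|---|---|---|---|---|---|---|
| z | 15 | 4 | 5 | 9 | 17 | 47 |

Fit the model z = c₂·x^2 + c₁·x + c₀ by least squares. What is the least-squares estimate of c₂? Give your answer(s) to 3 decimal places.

c₂ = 2.016

The normal system AᵀA·[c₂, c₁, c₀]ᵀ = Aᵀz is [[739, 153, 43]; [153, 43, 9]; [43, 9, 6]]·[c₂, c₁, c₀]ᵀ = [1429, 279, 97]ᵀ.
Inverting the 3×3 Gram matrix, [c₂, c₁, c₀]ᵀ = [125/62, -5571/3658, 7320/1829]ᵀ.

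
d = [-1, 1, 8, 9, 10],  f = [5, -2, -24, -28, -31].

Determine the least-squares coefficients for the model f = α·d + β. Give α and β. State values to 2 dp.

α = -3.25, β = 1.56

Setting ∂/∂α … = 0 gives: 247·α + 27·β = -761;  27·α + 5·β = -80.
(Σd·d = 247, Σd = 27, Σ1 = 5, Σd·f = -761, Σf = -80.)
Determinant 247·5 − 27² = 506.
α = ((-761)·5 − 27·(-80))/506 = -1645/506; β = (247·(-80) − 27·(-761))/506 = 787/506.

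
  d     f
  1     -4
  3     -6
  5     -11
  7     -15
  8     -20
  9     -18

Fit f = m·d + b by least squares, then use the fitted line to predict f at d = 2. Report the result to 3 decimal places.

Entries of MᵀM: Σd·d = 229, Σd = 33, Σ1 = 6.
And Σd·f = -504, Σf = -74.
Δ = 229·6 − 33² = 285.
m = ((-504)·6 − 33·(-74))/285 = -194/95; b = (229·(-74) − 33·(-504))/285 = -314/285.
At d = 2: f̂ = (-194/95)·(2) + (-314/285)·(1) = -1478/285.

f̂ = -5.186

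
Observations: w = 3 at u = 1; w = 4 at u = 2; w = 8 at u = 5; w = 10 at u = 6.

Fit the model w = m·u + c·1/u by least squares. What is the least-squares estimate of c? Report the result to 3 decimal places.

Setting ∂/∂m … = 0 gives: 66·m + 4·c = 111;  4·m + (593/450)·c = 124/15.
Eliminating c: (593/450)·(row 1) − 4·(row 2) gives (5323/75)·m = (593/450)·111 − 4·(124/15) = 16981/150, so m = 16981/10646.
Then c = ((124/15) − 4·(16981/10646))/(593/450) = 7620/5323.

c = 1.432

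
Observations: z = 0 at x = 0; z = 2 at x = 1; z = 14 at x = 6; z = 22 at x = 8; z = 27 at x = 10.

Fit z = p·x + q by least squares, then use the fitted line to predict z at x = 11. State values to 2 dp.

MᵀM·[p, q]ᵀ = Mᵀz reads: 201·p + 25·q = 532;  25·p + 5·q = 65.
Determinant 201·5 − 25² = 380.
p = (532·5 − 25·65)/380 = 207/76; q = (201·65 − 25·532)/380 = -47/76.
At x = 11: ẑ = (207/76)·(11) + (-47/76)·(1) = 1115/38.

ẑ = 29.34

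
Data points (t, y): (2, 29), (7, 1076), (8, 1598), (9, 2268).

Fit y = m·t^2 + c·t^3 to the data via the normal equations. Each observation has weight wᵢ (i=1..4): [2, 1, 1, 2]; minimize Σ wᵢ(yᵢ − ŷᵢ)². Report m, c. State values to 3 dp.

The normal equations are: 19651·m + 167737·c = 522644;  167737·m + 1442803·c = 4494452.
(Σwᵢ·t^2·t^2 = 19651, Σwᵢ·t^2·t^3 = 167737, Σwᵢ·t^3·t^3 = 1442803, Σwᵢ·t^2·y = 522644, Σwᵢ·t^3·y = 4494452.)
Eliminating c: 1442803·(row 1) − 167737·(row 2) gives 216820584·m = 1442803·522644 − 167737·4494452 = 186436008, so m = 152317/177141.
Then c = (4494452 − 167737·(152317/177141))/1442803 = 534101/177141.

m = 0.860, c = 3.015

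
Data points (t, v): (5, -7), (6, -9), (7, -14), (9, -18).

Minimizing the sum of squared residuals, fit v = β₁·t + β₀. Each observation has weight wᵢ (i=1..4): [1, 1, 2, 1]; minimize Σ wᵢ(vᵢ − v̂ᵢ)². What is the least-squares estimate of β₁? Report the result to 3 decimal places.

β₁ = -2.886

Entries of MᵀWM: Σwᵢ·t·t = 240, Σwᵢ·t = 34, Σwᵢ·1 = 5.
Right-hand side: Σwᵢ·t·v = -447, Σwᵢ·v = -62.
Normal equations: [[240, 34]; [34, 5]]·[β₁, β₀]ᵀ = [-447, -62]ᵀ.
Determinant 240·5 − 34² = 44.
β₁ = ((-447)·5 − 34·(-62))/44 = -127/44; β₀ = (240·(-62) − 34·(-447))/44 = 159/22.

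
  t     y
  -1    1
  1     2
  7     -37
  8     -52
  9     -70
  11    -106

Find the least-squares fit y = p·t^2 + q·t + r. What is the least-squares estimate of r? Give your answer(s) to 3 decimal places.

r = 2.717

Compute the Gram sums: Σt^2·t^2 = 27701, Σt^2·t = 2915, Σt^2 = 317, Σt·t = 317, Σt = 35, Σ1 = 6.
Moment sums: Σt^2·y = -23634, Σt·y = -2470, Σy = -262.
Normal equations: [[27701, 2915, 317]; [2915, 317, 35]; [317, 35, 6]]·[p, q, r]ᵀ = [-23634, -2470, -262]ᵀ.
Inverting the 3×3 Gram matrix, [p, q, r]ᵀ = [-75875/74883, 91775/74883, 67828/24961]ᵀ.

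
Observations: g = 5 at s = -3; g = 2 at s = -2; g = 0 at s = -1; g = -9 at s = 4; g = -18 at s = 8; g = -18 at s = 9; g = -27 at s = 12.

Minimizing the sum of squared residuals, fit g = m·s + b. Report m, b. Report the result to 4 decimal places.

m = -2.0213, b = -1.4894

Sums needed: Σs·s = 319, Σs = 27, Σ1 = 7.
For Mᵀg: Σs·g = -685, Σg = -65.
Normal equations: [[319, 27]; [27, 7]]·[m, b]ᵀ = [-685, -65]ᵀ.
det = 319·7 − 27² = 1504.
m = ((-685)·7 − 27·(-65))/1504 = -95/47; b = (319·(-65) − 27·(-685))/1504 = -70/47.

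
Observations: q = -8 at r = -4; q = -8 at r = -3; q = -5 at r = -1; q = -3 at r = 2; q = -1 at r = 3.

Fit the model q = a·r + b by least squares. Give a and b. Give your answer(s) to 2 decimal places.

The normal system MᵀM·[a, b]ᵀ = Mᵀq is [[39, -3]; [-3, 5]]·[a, b]ᵀ = [52, -25]ᵀ.
det = 39·5 − (-3)² = 186.
a = (52·5 − (-3)·(-25))/186 = 185/186; b = (39·(-25) − (-3)·52)/186 = -273/62.

a = 0.99, b = -4.40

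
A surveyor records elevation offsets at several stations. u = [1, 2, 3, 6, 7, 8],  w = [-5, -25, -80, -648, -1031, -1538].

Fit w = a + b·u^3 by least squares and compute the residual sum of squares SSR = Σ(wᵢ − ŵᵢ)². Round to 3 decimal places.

SSR = 6.460

From the data, Σ1 = 6, Σu^3 = 1107, Σu^3·u^3 = 427243.
Right-hand side: Σw = -3327, Σu^3·w = -1283422.
Normal equations: [[6, 1107]; [1107, 427243]]·[a, b]ᵀ = [-3327, -1283422]ᵀ.
Δ = 6·427243 − 1107² = 1338009.
a = ((-3327)·427243 − 1107·(-1283422))/1338009 = -229769/446003; b = (6·(-1283422) − 1107·(-3327))/1338009 = -1339181/446003.
Residuals: -661065/446003, -206858/446003, 707416/446003, 482921/446003, -260241/446003, -62173/446003; SSR = 2881232/446003.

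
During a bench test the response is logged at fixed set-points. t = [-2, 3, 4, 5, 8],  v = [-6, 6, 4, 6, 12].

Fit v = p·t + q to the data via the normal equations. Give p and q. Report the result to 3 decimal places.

p = 1.744, q = -1.880

MᵀM·[p, q]ᵀ = Mᵀv reads: 118·p + 18·q = 172;  18·p + 5·q = 22.
Eliminating q: 5·(row 1) − 18·(row 2) gives 266·p = 5·172 − 18·22 = 464, so p = 232/133.
Then q = (22 − 18·(232/133))/5 = -250/133.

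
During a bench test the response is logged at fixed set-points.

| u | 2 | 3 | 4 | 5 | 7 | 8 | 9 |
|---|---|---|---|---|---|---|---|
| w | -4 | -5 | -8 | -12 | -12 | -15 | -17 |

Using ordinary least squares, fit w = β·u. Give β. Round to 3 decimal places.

β = -1.903

With design matrix X, XᵀX = [[248]] and Xᵀw = [-472]ᵀ.
β = (-472)/248 = -1.90323.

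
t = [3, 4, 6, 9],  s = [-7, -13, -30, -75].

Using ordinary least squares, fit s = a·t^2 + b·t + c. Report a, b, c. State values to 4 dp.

a = -1.2045, b = 3.1742, c = -5.9470

The normal equations are: 8194·a + 1036·b + 142·c = -7426;  1036·a + 142·b + 22·c = -928;  142·a + 22·b + 4·c = -125.
Row-reducing yields a = -53/44, b = 419/132, c = -785/132.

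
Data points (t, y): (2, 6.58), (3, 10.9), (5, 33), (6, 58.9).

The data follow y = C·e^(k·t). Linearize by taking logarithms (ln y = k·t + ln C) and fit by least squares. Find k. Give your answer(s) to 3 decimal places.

With ln yᵢ as the transformed response and tᵢ as the regressor:
Sums: Σt = 16.0000, Σ(t)² = 74.0000, Σln y = 11.8451, Σt·ln y = 52.8719.
Normal system: [[74.0000, 16.0000]; [16.0000, 4]]·[k, ln C]ᵀ = [52.8719, 11.8451]ᵀ.
Solving (det = 40.0000): k = 0.54914, ln C = 0.76474.

k = 0.549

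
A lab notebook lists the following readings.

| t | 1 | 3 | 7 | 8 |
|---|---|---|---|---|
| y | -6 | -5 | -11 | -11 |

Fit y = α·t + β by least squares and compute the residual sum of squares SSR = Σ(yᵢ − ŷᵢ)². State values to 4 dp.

Compute the Gram sums: Σt·t = 123, Σt = 19, Σ1 = 4.
Right-hand side: Σt·y = -186, Σy = -33.
MᵀM·[α, β]ᵀ = Mᵀy becomes [[123, 19]; [19, 4]]·[α, β]ᵀ = [-186, -33]ᵀ.
Eliminating β: 4·(row 1) − 19·(row 2) gives 131·α = 4·(-186) − 19·(-33) = -117, so α = -117/131.
Then β = ((-33) − 19·(-117/131))/4 = -525/131.
Residuals: -144/131, 221/131, -97/131, 20/131; SSR = 606/131.

SSR = 4.6260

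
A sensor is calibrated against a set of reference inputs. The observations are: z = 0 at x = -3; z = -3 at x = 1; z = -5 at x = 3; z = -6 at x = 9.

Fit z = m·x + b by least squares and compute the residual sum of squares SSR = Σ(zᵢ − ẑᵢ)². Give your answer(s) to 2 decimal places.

SSR = 2.75

Sums needed: Σx·x = 100, Σx = 10, Σ1 = 4.
For Mᵀz: Σx·z = -72, Σz = -14.
MᵀM·[m, b]ᵀ = Mᵀz becomes [[100, 10]; [10, 4]]·[m, b]ᵀ = [-72, -14]ᵀ.
Determinant 100·4 − 10² = 300.
m = ((-72)·4 − 10·(-14))/300 = -37/75; b = (100·(-14) − 10·(-72))/300 = -34/15.
Residuals: 59/75, -6/25, -94/75, 53/75; SSR = 206/75.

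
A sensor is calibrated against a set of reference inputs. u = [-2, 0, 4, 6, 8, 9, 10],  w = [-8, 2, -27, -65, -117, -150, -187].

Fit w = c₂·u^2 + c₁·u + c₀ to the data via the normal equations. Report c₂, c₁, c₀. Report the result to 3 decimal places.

c₂ = -1.956, c₁ = 0.741, c₀ = 1.534

The normal system MᵀM·[c₂, c₁, c₀]ᵀ = Mᵀw is [[22225, 2513, 301]; [2513, 301, 35]; [301, 35, 7]]·[c₂, c₁, c₀]ᵀ = [-41142, -4638, -552]ᵀ.
Solving the 3×3 system (Gaussian elimination) gives c₂ = -397/203, c₁ = 451/609, c₀ = 934/609.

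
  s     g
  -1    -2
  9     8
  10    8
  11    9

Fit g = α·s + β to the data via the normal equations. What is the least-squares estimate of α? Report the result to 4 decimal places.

α = 0.9299

The normal equations are: 303·α + 29·β = 253;  29·α + 4·β = 23.
det = 303·4 − 29² = 371.
α = (253·4 − 29·23)/371 = 345/371; β = (303·23 − 29·253)/371 = -368/371.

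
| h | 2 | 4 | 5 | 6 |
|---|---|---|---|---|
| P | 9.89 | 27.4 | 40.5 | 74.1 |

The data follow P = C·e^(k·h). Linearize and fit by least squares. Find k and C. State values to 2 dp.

k = 0.49, C = 3.67

Let Y = ln P. Fitting Y = k·h + ln C by least squares:
Σh = 17.0000, Σ(h)² = 81.0000, Σln P = 13.6088, Σh·ln P = 62.1642.
Equations: 81.0000·k + 17.0000·ln C = 62.1642;  17.0000·k + 4·ln C = 13.6088.
Slope k = (n·Σh·ln P − Σh·Σln P)/(n·Σ(h)² − (Σh)²) = (4·62.1642 − 17.0000·13.6088)/35.0000 = 0.49450; ln C = (Σln P − k·Σh)/n = 1.30056, so C = exp(1.30056) = 3.67137.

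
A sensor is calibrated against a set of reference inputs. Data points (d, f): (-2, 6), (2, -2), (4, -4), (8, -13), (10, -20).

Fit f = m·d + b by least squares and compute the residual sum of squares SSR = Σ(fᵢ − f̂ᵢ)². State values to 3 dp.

Forming XᵀX = [[188, 22]; [22, 5]] and Xᵀf = [-336, -33]ᵀ gives XᵀX·[m, b]ᵀ = Xᵀf.
Δ = 188·5 − 22² = 456.
m = ((-336)·5 − 22·(-33))/456 = -159/76; b = (188·(-33) − 22·(-336))/456 = 99/38.
Residuals: -15/19, -8/19, 67/38, 43/38, -32/19; SSR = 305/38.

SSR = 8.026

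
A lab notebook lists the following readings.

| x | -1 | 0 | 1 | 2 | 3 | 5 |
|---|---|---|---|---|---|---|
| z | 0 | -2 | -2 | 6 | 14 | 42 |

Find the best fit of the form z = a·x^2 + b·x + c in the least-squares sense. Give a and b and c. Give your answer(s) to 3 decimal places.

Compute the Gram sums: Σx^2·x^2 = 724, Σx^2·x = 160, Σx^2 = 40, Σx·x = 40, Σx = 10, Σ1 = 6.
Moment sums: Σx^2·z = 1198, Σx·z = 262, Σz = 58.
Normal equations: [[724, 160, 40]; [160, 40, 10]; [40, 10, 6]]·[a, b, c]ᵀ = [1198, 262, 58]ᵀ.
Inverting the 3×3 Gram matrix, [a, b, c]ᵀ = [25/14, -2/35, -15/7]ᵀ.

a = 1.786, b = -0.057, c = -2.143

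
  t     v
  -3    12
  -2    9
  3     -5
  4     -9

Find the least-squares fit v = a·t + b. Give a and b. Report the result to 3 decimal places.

a = -2.932, b = 3.216

Sums needed: Σt·t = 38, Σt = 2, Σ1 = 4.
For Mᵀv: Σt·v = -105, Σv = 7.
Normal equations: [[38, 2]; [2, 4]]·[a, b]ᵀ = [-105, 7]ᵀ.
Eliminating b: 4·(row 1) − 2·(row 2) gives 148·a = 4·(-105) − 2·7 = -434, so a = -217/74.
Then b = (7 − 2·(-217/74))/4 = 119/37.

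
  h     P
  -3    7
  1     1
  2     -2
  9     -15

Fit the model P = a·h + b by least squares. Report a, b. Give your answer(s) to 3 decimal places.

a = -1.856, b = 1.926

Normal-equation sums: Σh·h = 95, Σh = 9, Σ1 = 4.
And Σh·P = -159, ΣP = -9.
So XᵀX·[a, b]ᵀ = XᵀP: [[95, 9]; [9, 4]]·[a, b]ᵀ = [-159, -9]ᵀ.
Determinant 95·4 − 9² = 299.
a = ((-159)·4 − 9·(-9))/299 = -555/299; b = (95·(-9) − 9·(-159))/299 = 576/299.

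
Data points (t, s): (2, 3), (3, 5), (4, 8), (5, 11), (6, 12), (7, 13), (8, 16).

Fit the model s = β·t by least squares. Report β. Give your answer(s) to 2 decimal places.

β = 1.97

Entries of XᵀX: Σt·t = 203.
Moment sums: Σt·s = 399.
So XᵀX·[β]ᵀ = Xᵀs: [[203]]·[β]ᵀ = [399]ᵀ.
Hence β = 399 / 203 ≈ 1.96552.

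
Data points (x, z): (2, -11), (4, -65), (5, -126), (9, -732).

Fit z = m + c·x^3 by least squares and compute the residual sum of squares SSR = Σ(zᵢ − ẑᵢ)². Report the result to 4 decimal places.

SSR = 3.1085

Compute the Gram sums: Σ1 = 4, Σx^3 = 926, Σx^3·x^3 = 551226.
For Aᵀz: Σz = -934, Σx^3·z = -553626.
Determinant 4·551226 − 926² = 1347428.
m = ((-934)·551226 − 926·(-553626))/1347428 = -546852/336857; c = (4·(-553626) − 926·(-934))/1347428 = -337405/336857.
Residuals: -459335/336857, 245067/336857, 278495/336857, -64227/336857; SSR = 1047124/336857.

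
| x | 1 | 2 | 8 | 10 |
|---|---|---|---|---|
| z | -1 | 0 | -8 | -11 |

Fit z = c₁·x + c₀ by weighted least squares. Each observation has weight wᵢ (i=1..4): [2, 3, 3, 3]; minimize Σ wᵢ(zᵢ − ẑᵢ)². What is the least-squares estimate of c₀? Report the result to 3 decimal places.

c₀ = 1.530

Sums needed: Σwᵢ·x·x = 506, Σwᵢ·x = 62, Σwᵢ·1 = 11.
Right-hand side: Σwᵢ·x·z = -524, Σwᵢ·z = -59.
MᵀWM·[c₁, c₀]ᵀ = MᵀWz becomes [[506, 62]; [62, 11]]·[c₁, c₀]ᵀ = [-524, -59]ᵀ.
Determinant 506·11 − 62² = 1722.
c₁ = ((-524)·11 − 62·(-59))/1722 = -351/287; c₀ = (506·(-59) − 62·(-524))/1722 = 439/287.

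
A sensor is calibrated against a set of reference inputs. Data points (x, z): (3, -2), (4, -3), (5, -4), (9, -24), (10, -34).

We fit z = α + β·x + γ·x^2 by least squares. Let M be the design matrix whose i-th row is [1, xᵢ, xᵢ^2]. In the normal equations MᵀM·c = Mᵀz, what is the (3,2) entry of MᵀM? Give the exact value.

Row 3 ↔ basis x^2, column 2 ↔ basis x, so (MᵀM)_{3,2} = Σᵢ (x^2)·(x) = (9)·(3) + (16)·(4) + (25)·(5) + (81)·(9) + (100)·(10) = 1945.

1945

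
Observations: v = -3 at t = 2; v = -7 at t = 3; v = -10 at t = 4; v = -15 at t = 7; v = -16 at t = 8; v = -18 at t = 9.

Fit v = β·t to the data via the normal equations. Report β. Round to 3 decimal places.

β = -2.072

Normal-equation sums: Σt·t = 223.
For Aᵀv: Σt·v = -462.
AᵀA·[β]ᵀ = Aᵀv becomes [[223]]·[β]ᵀ = [-462]ᵀ.
Hence β = -462 / 223 ≈ -2.07175.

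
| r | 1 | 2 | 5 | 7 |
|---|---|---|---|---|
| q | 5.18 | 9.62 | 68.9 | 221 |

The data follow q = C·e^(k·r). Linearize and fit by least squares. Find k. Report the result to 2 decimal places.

k = 0.63

With ln qᵢ as the transformed response and rᵢ as the regressor:
AᵀA = [[79.0000, 15.0000]; [15.0000, 4]], rhs = [65.1229, 13.5395]ᵀ  (here Σr = 15.0000, Σ(r)² = 79.0000, Σln q = 13.5395, Σr·ln q = 65.1229).
Δ = 79.0000·4 − (15.0000)² = 91.0000; k = (65.1229·4 − 15.0000·13.5395)/91.0000 = 0.63077, ln C = (79.0000·13.5395 − 15.0000·65.1229)/91.0000 = 1.01950.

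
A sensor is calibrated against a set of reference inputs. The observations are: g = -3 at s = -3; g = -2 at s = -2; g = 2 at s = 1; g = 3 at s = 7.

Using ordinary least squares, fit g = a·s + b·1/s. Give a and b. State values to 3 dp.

Entries of MᵀM: Σs·s = 63, Σs·1/s = 4, Σ1/s·1/s = 2437/1764.
Right-hand side: Σs·g = 36, Σ1/s·g = 31/7.
Determinant 63·(2437/1764) − 4² = 1989/28.
a = (36·(2437/1764) − 4·(31/7))/(1989/28) = 2092/4641; b = (63·(31/7) − 4·36)/(1989/28) = 420/221.

a = 0.451, b = 1.900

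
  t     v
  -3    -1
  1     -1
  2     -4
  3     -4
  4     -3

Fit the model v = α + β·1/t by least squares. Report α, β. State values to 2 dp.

α = -2.52, β = -0.22

MᵀM·[α, β]ᵀ = Mᵀv reads: 5·α + (7/4)·β = -13;  (7/4)·α + (221/144)·β = -19/4.
Determinant 5·(221/144) − (7/4)² = 83/18.
α = ((-13)·(221/144) − (7/4)·(-19/4))/(83/18) = -419/166; β = (5·(-19/4) − (7/4)·(-13))/(83/18) = -18/83.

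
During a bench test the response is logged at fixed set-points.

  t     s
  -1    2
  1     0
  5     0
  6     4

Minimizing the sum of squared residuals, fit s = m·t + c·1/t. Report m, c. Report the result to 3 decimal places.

m = 0.445, c = -1.505

Compute the Gram sums: Σt·t = 63, Σt·1/t = 4, Σ1/t·1/t = 1861/900.
And Σt·s = 22, Σ1/t·s = -4/3.
Determinant 63·(1861/900) − 4² = 11427/100.
m = (22·(1861/900) − 4·(-4/3))/(11427/100) = 45742/102843; c = (63·(-4/3) − 4·22)/(11427/100) = -17200/11427.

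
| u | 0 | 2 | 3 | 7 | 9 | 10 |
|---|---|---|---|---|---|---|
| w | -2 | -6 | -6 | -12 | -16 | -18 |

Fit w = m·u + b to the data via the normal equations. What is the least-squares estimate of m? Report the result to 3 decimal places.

Entries of AᵀA: Σu·u = 243, Σu = 31, Σ1 = 6.
Right-hand side: Σu·w = -438, Σw = -60.
Normal equations: [[243, 31]; [31, 6]]·[m, b]ᵀ = [-438, -60]ᵀ.
Determinant 243·6 − 31² = 497.
m = ((-438)·6 − 31·(-60))/497 = -768/497; b = (243·(-60) − 31·(-438))/497 = -1002/497.

m = -1.545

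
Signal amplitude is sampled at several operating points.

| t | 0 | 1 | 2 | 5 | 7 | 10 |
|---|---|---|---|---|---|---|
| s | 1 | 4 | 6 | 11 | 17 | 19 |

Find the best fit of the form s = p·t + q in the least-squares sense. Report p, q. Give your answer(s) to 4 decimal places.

p = 1.8486, q = 1.9644

From the data, Σt·t = 179, Σt = 25, Σ1 = 6.
Right-hand side: Σt·s = 380, Σs = 58.
Normal equations: [[179, 25]; [25, 6]]·[p, q]ᵀ = [380, 58]ᵀ.
Δ = 179·6 − 25² = 449.
p = (380·6 − 25·58)/449 = 830/449; q = (179·58 − 25·380)/449 = 882/449.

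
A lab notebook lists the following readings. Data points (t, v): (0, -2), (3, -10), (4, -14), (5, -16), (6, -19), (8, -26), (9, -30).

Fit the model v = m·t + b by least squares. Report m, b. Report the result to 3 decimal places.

MᵀM·[m, b]ᵀ = Mᵀv reads: 231·m + 35·b = -758;  35·m + 7·b = -117.
(Σt·t = 231, Σt = 35, Σ1 = 7, Σt·v = -758, Σv = -117.)
det = 231·7 − 35² = 392.
m = ((-758)·7 − 35·(-117))/392 = -173/56; b = (231·(-117) − 35·(-758))/392 = -71/56.

m = -3.089, b = -1.268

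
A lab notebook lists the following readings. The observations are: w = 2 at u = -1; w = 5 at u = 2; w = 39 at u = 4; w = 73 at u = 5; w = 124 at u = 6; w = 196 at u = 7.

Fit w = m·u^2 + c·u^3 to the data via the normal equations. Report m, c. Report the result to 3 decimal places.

With design matrix A, AᵀA = [[4595, 28763]; [28763, 184091]] and Aᵀw = [16539, 105671]ᵀ.
Eliminating c: 184091·(row 1) − 28763·(row 2) gives 18587976·m = 184091·16539 − 28763·105671 = 5266076, so m = 1316519/4646994.
Then c = (105671 − 28763·(1316519/4646994))/184091 = 2461747/4646994.

m = 0.283, c = 0.530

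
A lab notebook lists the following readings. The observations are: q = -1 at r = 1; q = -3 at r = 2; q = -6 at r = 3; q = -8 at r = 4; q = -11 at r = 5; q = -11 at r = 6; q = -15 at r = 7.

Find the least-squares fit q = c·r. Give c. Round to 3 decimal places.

c = -2.021

Setting ∂/∂c … = 0 gives: 140·c = -283.
Hence c = -283 / 140 ≈ -2.02143.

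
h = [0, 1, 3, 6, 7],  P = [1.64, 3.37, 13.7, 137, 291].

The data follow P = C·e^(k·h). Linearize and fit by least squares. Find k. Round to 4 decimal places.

k = 0.7412

With ln Pᵢ as the transformed response and hᵢ as the regressor:
Σh = 17.0000, Σ(h)² = 95.0000, Σln P = 14.9203, Σh·ln P = 78.3002.
Equations: 95.0000·k + 17.0000·ln C = 78.3002;  17.0000·k + 5·ln C = 14.9203.
Slope k = (n·Σh·ln P − Σh·Σln P)/(n·Σ(h)² − (Σh)²) = (5·78.3002 − 17.0000·14.9203)/186.0000 = 0.74116; ln C = (Σln P − k·Σh)/n = 0.46411.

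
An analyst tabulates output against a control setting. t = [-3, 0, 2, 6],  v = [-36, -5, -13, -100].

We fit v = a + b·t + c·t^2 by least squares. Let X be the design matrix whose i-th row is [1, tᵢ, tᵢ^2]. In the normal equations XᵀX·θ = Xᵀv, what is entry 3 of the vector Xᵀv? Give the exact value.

-3976

Entry 3 ↔ basis t^2, so (Xᵀv)_{3} = Σᵢ (t^2)·vᵢ = (9)·(-36) + (0)·(-5) + (4)·(-13) + (36)·(-100) = -3976.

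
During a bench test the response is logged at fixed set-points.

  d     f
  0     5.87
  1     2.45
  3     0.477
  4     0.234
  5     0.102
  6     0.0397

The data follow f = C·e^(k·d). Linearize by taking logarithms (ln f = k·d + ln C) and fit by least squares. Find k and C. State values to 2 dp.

k = -0.82, C = 5.77

With ln fᵢ as the transformed response and dᵢ as the regressor:
Σd = 19.0000, Σ(d)² = 87.0000, Σln f = -5.0359, Σd·ln f = -37.9067.
Equations: 87.0000·k + 19.0000·ln C = -37.9067;  19.0000·k + 6·ln C = -5.0359.
Solving (det = 161.0000): k = -0.81837, ln C = 1.75219, so C = exp(1.75219) = 5.76722.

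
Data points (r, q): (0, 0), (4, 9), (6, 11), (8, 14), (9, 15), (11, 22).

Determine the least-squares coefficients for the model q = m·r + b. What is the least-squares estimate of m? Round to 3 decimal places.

With design matrix A, AᵀA = [[318, 38]; [38, 6]] and Aᵀq = [591, 71]ᵀ.
Eliminating b: 6·(row 1) − 38·(row 2) gives 464·m = 6·591 − 38·71 = 848, so m = 53/29.
Then b = (71 − 38·(53/29))/6 = 15/58.

m = 1.828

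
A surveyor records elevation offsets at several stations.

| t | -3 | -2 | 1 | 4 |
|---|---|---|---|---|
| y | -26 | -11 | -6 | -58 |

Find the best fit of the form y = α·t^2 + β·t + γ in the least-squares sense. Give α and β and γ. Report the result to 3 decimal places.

With design matrix M, MᵀM = [[354, 30, 30]; [30, 30, 0]; [30, 0, 4]] and Mᵀy = [-1212, -138, -101]ᵀ.
Solving the 3×3 system (Gaussian elimination) gives α = -211/66, β = -463/330, γ = -14/11.

α = -3.197, β = -1.403, γ = -1.273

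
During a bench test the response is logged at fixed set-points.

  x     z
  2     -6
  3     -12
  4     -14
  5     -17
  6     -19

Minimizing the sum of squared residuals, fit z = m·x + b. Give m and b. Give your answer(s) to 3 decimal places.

The normal equations are: 90·m + 20·b = -303;  20·m + 5·b = -68.
Eliminating b: 5·(row 1) − 20·(row 2) gives 50·m = 5·(-303) − 20·(-68) = -155, so m = -31/10.
Then b = ((-68) − 20·(-31/10))/5 = -6/5.

m = -3.100, b = -1.200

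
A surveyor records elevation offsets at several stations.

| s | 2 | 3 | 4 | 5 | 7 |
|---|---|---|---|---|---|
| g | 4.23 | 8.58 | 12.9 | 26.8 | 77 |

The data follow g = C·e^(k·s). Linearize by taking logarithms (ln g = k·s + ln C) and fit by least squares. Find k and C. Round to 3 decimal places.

k = 0.576, C = 1.399

With ln gᵢ as the transformed response and sᵢ as the regressor:
AᵀA = [[103.0000, 21.0000]; [21.0000, 5]], rhs = [66.4103, 13.7811]ᵀ  (here Σs = 21.0000, Σ(s)² = 103.0000, Σln g = 13.7811, Σs·ln g = 66.4103).
Solving (det = 74.0000): k = 0.57634, ln C = 0.33560, so C = exp(0.33560) = 1.39879.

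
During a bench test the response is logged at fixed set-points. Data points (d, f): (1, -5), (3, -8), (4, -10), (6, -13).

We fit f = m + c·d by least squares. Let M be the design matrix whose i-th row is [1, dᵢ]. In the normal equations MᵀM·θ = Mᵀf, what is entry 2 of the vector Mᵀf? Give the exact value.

Entry 2 ↔ basis d, so (Mᵀf)_{2} = Σᵢ (d)·fᵢ = (1)·(-5) + (3)·(-8) + (4)·(-10) + (6)·(-13) = -147.

-147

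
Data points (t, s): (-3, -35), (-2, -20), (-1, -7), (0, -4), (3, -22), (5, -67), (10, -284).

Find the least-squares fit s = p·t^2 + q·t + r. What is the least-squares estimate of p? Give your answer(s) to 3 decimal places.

The normal equations are: 10804·p + 1116·q + 148·r = -30675;  1116·p + 148·q + 12·r = -3089;  148·p + 12·q + 7·r = -439.
Solving the 3×3 system (Gaussian elimination) gives p = -155629/51288, q = 37579/17096, r = -14914/6411.

p = -3.034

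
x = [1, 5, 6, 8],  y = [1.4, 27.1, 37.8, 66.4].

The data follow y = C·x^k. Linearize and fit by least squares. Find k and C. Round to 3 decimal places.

Linearized form: ln y = k·ln x + ln C. From the 4 transformed points,
AᵀA = [[10.1248, 5.4806]; [5.4806, 4]], rhs = [20.5433, 11.4640]ᵀ  (here Σln x = 5.4806, Σ(ln x)² = 10.1248, Σln y = 11.4640, Σln x·ln y = 20.5433).
Solving (det = 10.4617): k = 1.84896, ln C = 0.33264, so C = exp(0.33264) = 1.39464.

k = 1.849, C = 1.395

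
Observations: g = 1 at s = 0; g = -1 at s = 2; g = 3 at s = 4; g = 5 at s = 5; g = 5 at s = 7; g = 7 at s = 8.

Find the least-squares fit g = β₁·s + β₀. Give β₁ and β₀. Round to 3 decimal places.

The normal system AᵀA·[β₁, β₀]ᵀ = Aᵀg is [[158, 26]; [26, 6]]·[β₁, β₀]ᵀ = [126, 20]ᵀ.
Determinant 158·6 − 26² = 272.
β₁ = (126·6 − 26·20)/272 = 59/68; β₀ = (158·20 − 26·126)/272 = -29/68.

β₁ = 0.868, β₀ = -0.426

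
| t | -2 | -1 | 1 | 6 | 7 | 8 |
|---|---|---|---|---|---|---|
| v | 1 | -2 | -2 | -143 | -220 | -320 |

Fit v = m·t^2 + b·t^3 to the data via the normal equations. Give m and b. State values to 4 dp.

From the data, Σt^2·t^2 = 7811, Σt^2·t^3 = 57319, Σt^3·t^3 = 426515.
Right-hand side: Σt^2·v = -36408, Σt^3·v = -270196.
So AᵀA·[m, b]ᵀ = Aᵀv: [[7811, 57319]; [57319, 426515]]·[m, b]ᵀ = [-36408, -270196]ᵀ.
Eliminating b: 426515·(row 1) − 57319·(row 2) gives 46040904·m = 426515·(-36408) − 57319·(-270196) = -41193596, so m = -10298399/11510226.
Then b = ((-270196) − 57319·(-10298399/11510226))/426515 = -5907701/11510226.

m = -0.8947, b = -0.5133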